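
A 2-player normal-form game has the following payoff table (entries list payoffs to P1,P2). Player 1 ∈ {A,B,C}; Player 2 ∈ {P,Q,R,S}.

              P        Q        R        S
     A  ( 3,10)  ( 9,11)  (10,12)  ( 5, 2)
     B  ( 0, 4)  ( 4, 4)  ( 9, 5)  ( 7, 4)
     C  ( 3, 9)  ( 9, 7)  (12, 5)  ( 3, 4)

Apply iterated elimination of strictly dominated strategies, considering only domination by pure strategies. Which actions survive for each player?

P2 drop S (R beats it: A:12>2 B:5>4 C:5>4)
P1 drop B (A beats it: P:3>0 Q:9>4 R:10>9)
P1→{A,C} P2→{P,Q,R}

Survivors P1:{A,C} P2:{P,Q,R}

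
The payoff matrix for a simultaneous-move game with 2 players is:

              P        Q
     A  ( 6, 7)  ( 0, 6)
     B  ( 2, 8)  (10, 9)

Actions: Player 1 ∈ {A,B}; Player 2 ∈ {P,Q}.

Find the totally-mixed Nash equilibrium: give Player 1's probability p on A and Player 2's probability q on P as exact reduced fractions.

P1 indiff ⇒ q·6+(1-q)·0 = q·2+(1-q)·10 ⇒ q(4) = (1-q)(10) ⇒ q = 5/7
P2 indiff ⇒ p·7+(1-p)·8 = p·6+(1-p)·9 ⇒ p(1) = (1-p)(1) ⇒ p = 1/2

(p,q) = (1/2, 5/7)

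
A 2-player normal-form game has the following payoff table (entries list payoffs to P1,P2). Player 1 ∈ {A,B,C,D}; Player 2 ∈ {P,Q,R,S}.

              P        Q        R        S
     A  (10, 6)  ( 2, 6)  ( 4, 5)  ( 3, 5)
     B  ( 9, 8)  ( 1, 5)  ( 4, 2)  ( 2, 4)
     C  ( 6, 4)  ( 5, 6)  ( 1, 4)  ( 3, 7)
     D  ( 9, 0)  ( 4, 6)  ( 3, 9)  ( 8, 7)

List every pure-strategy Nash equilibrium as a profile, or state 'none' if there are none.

PSNE = {(A,P)}

(A,P): NE
(A,Q): not NE [P1→C gives 5>2]
(A,R): not NE [P2→Q gives 6>5]
(A,S): not NE [P1→D gives 8>3; P2→Q gives 6>5]
(B,P): not NE [P1→A gives 10>9]
(B,Q): not NE [P1→C gives 5>1; P2→P gives 8>5]
(B,R): not NE [P2→P gives 8>2]
(B,S): not NE [P1→D gives 8>2; P2→P gives 8>4]
(C,P): not NE [P1→A gives 10>6; P2→S gives 7>4]
(C,Q): not NE [P2→S gives 7>6]
(C,R): not NE [P1→B gives 4>1; P2→S gives 7>4]
(C,S): not NE [P1→D gives 8>3]
(D,P): not NE [P1→A gives 10>9; P2→R gives 9>0]
(D,Q): not NE [P1→C gives 5>4; P2→R gives 9>6]
(D,R): not NE [P1→B gives 4>3]
(D,S): not NE [P2→R gives 9>7]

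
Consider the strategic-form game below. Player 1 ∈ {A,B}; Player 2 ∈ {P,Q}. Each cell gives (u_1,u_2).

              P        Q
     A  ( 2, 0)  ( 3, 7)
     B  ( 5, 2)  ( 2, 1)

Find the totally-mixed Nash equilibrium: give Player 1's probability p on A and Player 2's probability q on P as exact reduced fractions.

(p,q) = (1/8, 1/4)

P1 indiff ⇒ q·2+(1-q)·3 = q·5+(1-q)·2 ⇒ q(-3) = (1-q)(-1) ⇒ q = 1/4
P2 indiff ⇒ p·0+(1-p)·2 = p·7+(1-p)·1 ⇒ p(-7) = (1-p)(-1) ⇒ p = 1/8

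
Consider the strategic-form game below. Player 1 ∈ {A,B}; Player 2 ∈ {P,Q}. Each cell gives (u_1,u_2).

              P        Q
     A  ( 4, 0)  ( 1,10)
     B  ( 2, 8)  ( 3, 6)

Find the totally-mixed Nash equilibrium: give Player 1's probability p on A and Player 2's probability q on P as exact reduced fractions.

P1 indiff ⇒ q·4+(1-q)·1 = q·2+(1-q)·3 ⇒ q(2) = (1-q)(2) ⇒ q = 1/2
P2 indiff ⇒ p·0+(1-p)·8 = p·10+(1-p)·6 ⇒ p(-10) = (1-p)(-2) ⇒ p = 1/6

p=1/6, q=1/2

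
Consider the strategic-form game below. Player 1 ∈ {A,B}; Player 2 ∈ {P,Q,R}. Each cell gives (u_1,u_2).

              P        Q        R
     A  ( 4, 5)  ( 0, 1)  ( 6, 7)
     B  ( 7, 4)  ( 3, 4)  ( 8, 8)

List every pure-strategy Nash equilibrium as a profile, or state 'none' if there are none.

NE set: (B,R)

(A,P): not NE [P1→B gives 7>4; P2→R gives 7>5]
(A,Q): not NE [P1→B gives 3>0; P2→R gives 7>1]
(A,R): not NE [P1→B gives 8>6]
(B,P): not NE [P2→R gives 8>4]
(B,Q): not NE [P2→R gives 8>4]
(B,R): NE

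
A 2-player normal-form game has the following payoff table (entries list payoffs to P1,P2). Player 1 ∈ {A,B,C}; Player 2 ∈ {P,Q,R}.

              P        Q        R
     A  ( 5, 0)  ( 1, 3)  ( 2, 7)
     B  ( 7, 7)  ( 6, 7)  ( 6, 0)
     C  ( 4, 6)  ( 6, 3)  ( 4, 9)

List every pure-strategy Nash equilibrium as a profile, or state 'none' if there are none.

(A,P): not NE [P1→B gives 7>5; P2→R gives 7>0]
(A,Q): not NE [P1→C gives 6>1; P2→R gives 7>3]
(A,R): not NE [P1→B gives 6>2]
(B,P): NE
(B,Q): NE
(B,R): not NE [P2→Q gives 7>0]
(C,P): not NE [P1→B gives 7>4; P2→R gives 9>6]
(C,Q): not NE [P2→R gives 9>3]
(C,R): not NE [P1→B gives 6>4]

PSNE = {(B,P), (B,Q)}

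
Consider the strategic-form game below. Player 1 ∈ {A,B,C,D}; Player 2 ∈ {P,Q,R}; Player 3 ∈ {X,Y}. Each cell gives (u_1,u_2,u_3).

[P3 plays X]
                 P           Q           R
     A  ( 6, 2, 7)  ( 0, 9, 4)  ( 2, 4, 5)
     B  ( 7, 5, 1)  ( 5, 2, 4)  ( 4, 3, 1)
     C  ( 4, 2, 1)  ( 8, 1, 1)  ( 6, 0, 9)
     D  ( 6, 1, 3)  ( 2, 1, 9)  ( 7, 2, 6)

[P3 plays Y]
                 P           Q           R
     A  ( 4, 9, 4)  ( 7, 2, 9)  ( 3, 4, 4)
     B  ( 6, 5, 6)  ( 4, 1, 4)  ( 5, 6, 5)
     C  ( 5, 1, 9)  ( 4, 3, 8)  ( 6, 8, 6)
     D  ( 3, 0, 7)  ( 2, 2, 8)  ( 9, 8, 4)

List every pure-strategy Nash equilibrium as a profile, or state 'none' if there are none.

PSNE = {(D,R,X)}

(A,P,X): not NE [P1→B gives 7>6; P2→Q gives 9>2]
(A,P,Y): not NE [P1→B gives 6>4; P3→X gives 7>4]
(A,Q,X): not NE [P1→C gives 8>0; P3→Y gives 9>4]
(A,Q,Y): not NE [P2→P gives 9>2]
(A,R,X): not NE [P1→D gives 7>2; P2→Q gives 9>4]
(A,R,Y): not NE [P1→D gives 9>3; P2→P gives 9>4; P3→X gives 5>4]
(B,P,X): not NE [P3→Y gives 6>1]
(B,P,Y): not NE [P2→R gives 6>5]
(B,Q,X): not NE [P1→C gives 8>5; P2→P gives 5>2]
(B,Q,Y): not NE [P1→A gives 7>4; P2→R gives 6>1]
(B,R,X): not NE [P1→D gives 7>4; P2→P gives 5>3; P3→Y gives 5>1]
(B,R,Y): not NE [P1→D gives 9>5]
(C,P,X): not NE [P1→B gives 7>4; P3→Y gives 9>1]
(C,P,Y): not NE [P1→B gives 6>5; P2→R gives 8>1]
(C,Q,X): not NE [P2→P gives 2>1; P3→Y gives 8>1]
(C,Q,Y): not NE [P1→A gives 7>4; P2→R gives 8>3]
(C,R,X): not NE [P1→D gives 7>6; P2→P gives 2>0]
(C,R,Y): not NE [P1→D gives 9>6; P3→X gives 9>6]
(D,P,X): not NE [P1→B gives 7>6; P2→R gives 2>1; P3→Y gives 7>3]
(D,P,Y): not NE [P1→B gives 6>3; P2→R gives 8>0]
(D,Q,X): not NE [P1→C gives 8>2; P2→R gives 2>1]
(D,Q,Y): not NE [P1→A gives 7>2; P2→R gives 8>2; P3→X gives 9>8]
(D,R,X): NE
(D,R,Y): not NE [P3→X gives 6>4]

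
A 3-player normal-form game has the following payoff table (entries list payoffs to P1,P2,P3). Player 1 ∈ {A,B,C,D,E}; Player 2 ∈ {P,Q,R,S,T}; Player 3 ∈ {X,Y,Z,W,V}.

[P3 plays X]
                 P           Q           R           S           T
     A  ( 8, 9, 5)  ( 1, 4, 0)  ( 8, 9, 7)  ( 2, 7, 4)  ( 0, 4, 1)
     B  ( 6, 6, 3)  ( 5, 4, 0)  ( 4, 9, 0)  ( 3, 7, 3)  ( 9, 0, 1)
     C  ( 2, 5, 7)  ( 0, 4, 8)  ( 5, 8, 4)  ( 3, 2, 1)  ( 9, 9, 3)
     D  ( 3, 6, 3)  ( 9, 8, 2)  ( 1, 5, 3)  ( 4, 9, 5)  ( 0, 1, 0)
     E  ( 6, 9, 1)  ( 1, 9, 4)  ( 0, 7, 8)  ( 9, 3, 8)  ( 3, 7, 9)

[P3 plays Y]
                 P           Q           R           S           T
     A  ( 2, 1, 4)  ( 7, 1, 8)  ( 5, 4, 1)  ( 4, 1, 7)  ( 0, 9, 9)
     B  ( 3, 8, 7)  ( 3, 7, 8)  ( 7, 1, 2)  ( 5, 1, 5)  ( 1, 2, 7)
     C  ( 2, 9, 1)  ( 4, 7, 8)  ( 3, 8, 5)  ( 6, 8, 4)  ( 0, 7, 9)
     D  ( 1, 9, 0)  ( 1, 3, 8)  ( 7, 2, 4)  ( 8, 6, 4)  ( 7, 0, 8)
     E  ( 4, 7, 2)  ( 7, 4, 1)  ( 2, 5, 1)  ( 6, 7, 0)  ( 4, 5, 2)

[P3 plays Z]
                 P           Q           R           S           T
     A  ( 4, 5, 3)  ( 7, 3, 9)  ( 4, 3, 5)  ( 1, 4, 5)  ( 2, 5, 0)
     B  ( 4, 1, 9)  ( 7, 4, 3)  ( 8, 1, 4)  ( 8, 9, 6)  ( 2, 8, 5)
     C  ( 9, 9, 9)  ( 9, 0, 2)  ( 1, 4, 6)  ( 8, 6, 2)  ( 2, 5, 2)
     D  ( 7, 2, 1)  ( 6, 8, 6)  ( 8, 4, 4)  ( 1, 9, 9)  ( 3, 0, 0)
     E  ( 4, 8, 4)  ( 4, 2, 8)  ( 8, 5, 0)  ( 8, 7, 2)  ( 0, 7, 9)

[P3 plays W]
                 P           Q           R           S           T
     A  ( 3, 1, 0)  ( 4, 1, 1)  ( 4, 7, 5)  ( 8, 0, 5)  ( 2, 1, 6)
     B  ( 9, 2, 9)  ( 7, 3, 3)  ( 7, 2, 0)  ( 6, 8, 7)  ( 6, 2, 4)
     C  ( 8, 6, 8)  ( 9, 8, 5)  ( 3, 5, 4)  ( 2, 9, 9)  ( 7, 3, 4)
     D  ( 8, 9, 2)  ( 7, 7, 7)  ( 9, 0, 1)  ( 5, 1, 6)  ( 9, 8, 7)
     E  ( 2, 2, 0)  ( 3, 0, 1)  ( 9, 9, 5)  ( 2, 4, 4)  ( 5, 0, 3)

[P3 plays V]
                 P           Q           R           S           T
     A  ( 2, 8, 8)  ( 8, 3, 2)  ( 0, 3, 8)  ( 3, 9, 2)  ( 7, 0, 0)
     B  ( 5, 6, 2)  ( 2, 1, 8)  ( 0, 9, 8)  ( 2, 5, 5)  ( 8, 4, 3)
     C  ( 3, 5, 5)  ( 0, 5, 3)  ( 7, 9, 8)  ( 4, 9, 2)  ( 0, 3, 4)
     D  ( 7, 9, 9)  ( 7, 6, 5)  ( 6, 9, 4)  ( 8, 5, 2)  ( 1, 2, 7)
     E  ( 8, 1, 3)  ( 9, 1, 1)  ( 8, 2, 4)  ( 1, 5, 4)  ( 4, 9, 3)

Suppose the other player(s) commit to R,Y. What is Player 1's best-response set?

u_1(A vs R,Y) = 5
u_1(B vs R,Y) = 7
u_1(C vs R,Y) = 3
u_1(D vs R,Y) = 7
u_1(E vs R,Y) = 2
max payoff 7 at {B,D}

P1 best: {B,D}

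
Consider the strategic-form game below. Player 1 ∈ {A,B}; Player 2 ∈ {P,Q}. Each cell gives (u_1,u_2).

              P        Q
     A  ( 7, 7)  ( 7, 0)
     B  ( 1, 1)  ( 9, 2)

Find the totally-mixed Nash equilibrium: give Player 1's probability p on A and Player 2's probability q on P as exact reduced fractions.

p=1/8, q=1/4

P1 indiff ⇒ q·7+(1-q)·7 = q·1+(1-q)·9 ⇒ q(6) = (1-q)(2) ⇒ q = 1/4
P2 indiff ⇒ p·7+(1-p)·1 = p·0+(1-p)·2 ⇒ p(7) = (1-p)(1) ⇒ p = 1/8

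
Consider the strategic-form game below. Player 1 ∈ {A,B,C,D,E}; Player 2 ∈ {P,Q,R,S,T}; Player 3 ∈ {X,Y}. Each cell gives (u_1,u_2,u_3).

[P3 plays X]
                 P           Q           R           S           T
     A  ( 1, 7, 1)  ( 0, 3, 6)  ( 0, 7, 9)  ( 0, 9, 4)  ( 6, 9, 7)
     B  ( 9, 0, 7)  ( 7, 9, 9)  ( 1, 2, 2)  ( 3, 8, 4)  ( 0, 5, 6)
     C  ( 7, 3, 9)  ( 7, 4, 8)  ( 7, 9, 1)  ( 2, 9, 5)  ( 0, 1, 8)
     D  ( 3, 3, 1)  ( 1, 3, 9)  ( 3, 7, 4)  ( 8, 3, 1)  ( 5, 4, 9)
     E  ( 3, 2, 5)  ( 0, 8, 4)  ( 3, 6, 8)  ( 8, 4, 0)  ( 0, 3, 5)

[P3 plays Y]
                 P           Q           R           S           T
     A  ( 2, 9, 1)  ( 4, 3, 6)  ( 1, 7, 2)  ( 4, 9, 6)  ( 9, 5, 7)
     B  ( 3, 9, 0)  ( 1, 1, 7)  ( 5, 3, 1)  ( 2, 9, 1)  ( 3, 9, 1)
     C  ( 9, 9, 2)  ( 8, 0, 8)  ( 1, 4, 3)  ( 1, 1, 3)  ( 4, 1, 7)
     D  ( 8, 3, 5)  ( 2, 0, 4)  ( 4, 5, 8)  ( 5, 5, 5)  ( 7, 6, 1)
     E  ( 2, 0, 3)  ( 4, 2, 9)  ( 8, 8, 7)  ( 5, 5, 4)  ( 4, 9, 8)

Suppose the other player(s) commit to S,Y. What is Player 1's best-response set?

BR_1 = {D,E}

u_1(A vs S,Y) = 4
u_1(B vs S,Y) = 2
u_1(C vs S,Y) = 1
u_1(D vs S,Y) = 5
u_1(E vs S,Y) = 5
max payoff 5 at {D,E}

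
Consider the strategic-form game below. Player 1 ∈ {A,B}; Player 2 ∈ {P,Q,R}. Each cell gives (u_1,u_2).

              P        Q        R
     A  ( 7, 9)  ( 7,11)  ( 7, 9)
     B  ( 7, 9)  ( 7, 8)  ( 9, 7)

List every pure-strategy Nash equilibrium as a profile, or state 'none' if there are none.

(A,P): not NE [P2→Q gives 11>9]
(A,Q): NE
(A,R): not NE [P1→B gives 9>7; P2→Q gives 11>9]
(B,P): NE
(B,Q): not NE [P2→P gives 9>8]
(B,R): not NE [P2→P gives 9>7]

PSNE = {(A,Q), (B,P)}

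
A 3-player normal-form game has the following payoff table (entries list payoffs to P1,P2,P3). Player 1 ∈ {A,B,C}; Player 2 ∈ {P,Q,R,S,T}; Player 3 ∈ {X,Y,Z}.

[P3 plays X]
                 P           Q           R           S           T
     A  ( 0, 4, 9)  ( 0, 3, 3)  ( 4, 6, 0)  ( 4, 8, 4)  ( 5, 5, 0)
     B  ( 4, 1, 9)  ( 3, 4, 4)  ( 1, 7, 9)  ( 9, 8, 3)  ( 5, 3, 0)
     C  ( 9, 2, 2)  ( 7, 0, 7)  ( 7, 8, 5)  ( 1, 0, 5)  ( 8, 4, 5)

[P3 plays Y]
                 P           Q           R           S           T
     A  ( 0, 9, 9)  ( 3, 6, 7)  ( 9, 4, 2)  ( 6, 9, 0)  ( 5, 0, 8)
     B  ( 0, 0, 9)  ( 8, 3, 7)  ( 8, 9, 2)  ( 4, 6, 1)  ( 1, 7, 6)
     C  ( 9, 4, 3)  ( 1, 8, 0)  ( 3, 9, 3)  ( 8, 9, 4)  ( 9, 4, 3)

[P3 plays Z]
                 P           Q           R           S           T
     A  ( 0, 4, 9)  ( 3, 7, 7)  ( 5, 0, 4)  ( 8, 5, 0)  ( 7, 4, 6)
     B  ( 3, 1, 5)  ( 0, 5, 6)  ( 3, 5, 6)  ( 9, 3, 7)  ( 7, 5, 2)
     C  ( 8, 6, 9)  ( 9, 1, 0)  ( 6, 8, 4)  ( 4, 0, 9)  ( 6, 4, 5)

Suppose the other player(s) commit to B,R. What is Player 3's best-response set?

u_3(X vs B,R) = 9
u_3(Y vs B,R) = 2
u_3(Z vs B,R) = 6
max payoff 9 at {X}

P3 best: {X}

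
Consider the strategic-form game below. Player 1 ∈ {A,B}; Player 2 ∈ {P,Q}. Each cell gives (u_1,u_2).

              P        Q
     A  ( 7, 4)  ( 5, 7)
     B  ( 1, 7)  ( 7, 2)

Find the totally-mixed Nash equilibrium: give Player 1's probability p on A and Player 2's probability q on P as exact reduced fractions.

P1 indiff ⇒ q·7+(1-q)·5 = q·1+(1-q)·7 ⇒ q(6) = (1-q)(2) ⇒ q = 1/4
P2 indiff ⇒ p·4+(1-p)·7 = p·7+(1-p)·2 ⇒ p(-3) = (1-p)(-5) ⇒ p = 5/8

(p,q) = (5/8, 1/4)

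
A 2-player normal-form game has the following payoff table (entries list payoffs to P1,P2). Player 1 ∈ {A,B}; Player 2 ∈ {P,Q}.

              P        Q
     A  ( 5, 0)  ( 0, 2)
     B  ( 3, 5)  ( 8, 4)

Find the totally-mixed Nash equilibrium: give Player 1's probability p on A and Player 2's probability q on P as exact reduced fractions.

P1 indiff ⇒ q·5+(1-q)·0 = q·3+(1-q)·8 ⇒ q(2) = (1-q)(8) ⇒ q = 4/5
P2 indiff ⇒ p·0+(1-p)·5 = p·2+(1-p)·4 ⇒ p(-2) = (1-p)(-1) ⇒ p = 1/3

(p,q) = (1/3, 4/5)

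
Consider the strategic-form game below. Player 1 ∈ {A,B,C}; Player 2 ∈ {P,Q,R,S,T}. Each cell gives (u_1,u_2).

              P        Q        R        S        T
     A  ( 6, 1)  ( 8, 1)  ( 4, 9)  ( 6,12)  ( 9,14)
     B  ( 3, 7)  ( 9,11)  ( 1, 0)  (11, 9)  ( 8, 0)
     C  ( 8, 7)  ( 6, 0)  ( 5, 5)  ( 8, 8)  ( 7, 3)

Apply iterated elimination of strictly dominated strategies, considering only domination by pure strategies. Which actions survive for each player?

Remaining: P1:{A,B} P2:{Q,S,T}

P2 drop P (S beats it: A:12>1 B:9>7 C:8>7)
P2 drop R (S beats it: A:12>9 B:9>0 C:8>5)
P1 drop C (B beats it: Q:9>6 S:11>8 T:8>7)
P1→{A,B} P2→{Q,S,T}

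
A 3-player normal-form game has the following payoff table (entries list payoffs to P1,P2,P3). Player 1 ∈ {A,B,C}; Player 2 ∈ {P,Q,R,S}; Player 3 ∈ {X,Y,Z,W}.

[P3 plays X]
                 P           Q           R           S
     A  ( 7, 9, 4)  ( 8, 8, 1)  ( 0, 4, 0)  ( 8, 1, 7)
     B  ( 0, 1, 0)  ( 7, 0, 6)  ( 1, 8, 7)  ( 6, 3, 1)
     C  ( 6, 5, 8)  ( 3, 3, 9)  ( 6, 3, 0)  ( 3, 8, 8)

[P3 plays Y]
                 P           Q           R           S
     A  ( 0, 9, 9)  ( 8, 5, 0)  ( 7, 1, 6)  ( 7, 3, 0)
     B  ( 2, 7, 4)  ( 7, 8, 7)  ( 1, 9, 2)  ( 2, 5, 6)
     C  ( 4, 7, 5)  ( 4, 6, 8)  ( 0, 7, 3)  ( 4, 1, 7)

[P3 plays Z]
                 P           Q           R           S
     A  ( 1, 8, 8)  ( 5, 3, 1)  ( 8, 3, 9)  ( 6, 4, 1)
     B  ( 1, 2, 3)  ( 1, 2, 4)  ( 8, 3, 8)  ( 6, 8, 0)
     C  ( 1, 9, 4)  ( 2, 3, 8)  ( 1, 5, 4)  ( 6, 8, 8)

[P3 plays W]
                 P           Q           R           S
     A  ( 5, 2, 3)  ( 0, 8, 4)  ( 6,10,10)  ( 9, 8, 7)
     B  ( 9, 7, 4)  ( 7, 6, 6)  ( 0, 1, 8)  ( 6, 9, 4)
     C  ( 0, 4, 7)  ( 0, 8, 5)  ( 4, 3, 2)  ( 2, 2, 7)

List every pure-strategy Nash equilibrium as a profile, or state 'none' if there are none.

Nash profiles: (A,R,W)

(A,P,X): not NE [P3→Y gives 9>4]
(A,P,Y): not NE [P1→C gives 4>0]
(A,P,Z): not NE [P3→Y gives 9>8]
(A,P,W): not NE [P1→B gives 9>5; P2→R gives 10>2; P3→Y gives 9>3]
(A,Q,X): not NE [P2→P gives 9>8; P3→W gives 4>1]
(A,Q,Y): not NE [P2→P gives 9>5; P3→W gives 4>0]
(A,Q,Z): not NE [P2→P gives 8>3; P3→W gives 4>1]
(A,Q,W): not NE [P1→B gives 7>0; P2→R gives 10>8]
(A,R,X): not NE [P1→C gives 6>0; P2→P gives 9>4; P3→W gives 10>0]
(A,R,Y): not NE [P2→P gives 9>1; P3→W gives 10>6]
(A,R,Z): not NE [P2→P gives 8>3; P3→W gives 10>9]
(A,R,W): NE
(A,S,X): not NE [P2→P gives 9>1]
(A,S,Y): not NE [P2→P gives 9>3; P3→W gives 7>0]
(A,S,Z): not NE [P2→P gives 8>4; P3→W gives 7>1]
(A,S,W): not NE [P2→R gives 10>8]
(B,P,X): not NE [P1→A gives 7>0; P2→R gives 8>1; P3→W gives 4>0]
(B,P,Y): not NE [P1→C gives 4>2; P2→R gives 9>7]
(B,P,Z): not NE [P2→S gives 8>2; P3→W gives 4>3]
(B,P,W): not NE [P2→S gives 9>7]
(B,Q,X): not NE [P1→A gives 8>7; P2→R gives 8>0; P3→Y gives 7>6]
(B,Q,Y): not NE [P1→A gives 8>7; P2→R gives 9>8]
(B,Q,Z): not NE [P1→A gives 5>1; P2→S gives 8>2; P3→Y gives 7>4]
(B,Q,W): not NE [P2→S gives 9>6; P3→Y gives 7>6]
(B,R,X): not NE [P1→C gives 6>1; P3→W gives 8>7]
(B,R,Y): not NE [P1→A gives 7>1; P3→W gives 8>2]
(B,R,Z): not NE [P2→S gives 8>3]
(B,R,W): not NE [P1→A gives 6>0; P2→S gives 9>1]
(B,S,X): not NE [P1→A gives 8>6; P2→R gives 8>3; P3→Y gives 6>1]
(B,S,Y): not NE [P1→A gives 7>2; P2→R gives 9>5]
(B,S,Z): not NE [P3→Y gives 6>0]
(B,S,W): not NE [P1→A gives 9>6; P3→Y gives 6>4]
(C,P,X): not NE [P1→A gives 7>6; P2→S gives 8>5]
(C,P,Y): not NE [P3→X gives 8>5]
(C,P,Z): not NE [P3→X gives 8>4]
(C,P,W): not NE [P1→B gives 9>0; P2→Q gives 8>4; P3→X gives 8>7]
(C,Q,X): not NE [P1→A gives 8>3; P2→S gives 8>3]
(C,Q,Y): not NE [P1→A gives 8>4; P2→R gives 7>6; P3→X gives 9>8]
(C,Q,Z): not NE [P1→A gives 5>2; P2→P gives 9>3; P3→X gives 9>8]
(C,Q,W): not NE [P1→B gives 7>0; P3→X gives 9>5]
(C,R,X): not NE [P2→S gives 8>3; P3→Z gives 4>0]
(C,R,Y): not NE [P1→A gives 7>0; P3→Z gives 4>3]
(C,R,Z): not NE [P1→B gives 8>1; P2→P gives 9>5]
(C,R,W): not NE [P1→A gives 6>4; P2→Q gives 8>3; P3→Z gives 4>2]
(C,S,X): not NE [P1→A gives 8>3]
(C,S,Y): not NE [P1→A gives 7>4; P2→R gives 7>1; P3→Z gives 8>7]
(C,S,Z): not NE [P2→P gives 9>8]
(C,S,W): not NE [P1→A gives 9>2; P2→Q gives 8>2; P3→Z gives 8>7]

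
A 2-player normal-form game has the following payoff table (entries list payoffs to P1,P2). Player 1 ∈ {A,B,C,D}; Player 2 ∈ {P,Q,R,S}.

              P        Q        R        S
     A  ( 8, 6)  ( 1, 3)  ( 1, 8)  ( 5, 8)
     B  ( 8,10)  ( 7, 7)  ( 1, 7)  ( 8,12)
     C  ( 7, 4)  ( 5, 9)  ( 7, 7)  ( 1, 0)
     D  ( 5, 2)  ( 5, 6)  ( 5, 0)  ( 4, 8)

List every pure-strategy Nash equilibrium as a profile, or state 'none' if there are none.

(A,P): not NE [P2→S gives 8>6]
(A,Q): not NE [P1→B gives 7>1; P2→S gives 8>3]
(A,R): not NE [P1→C gives 7>1]
(A,S): not NE [P1→B gives 8>5]
(B,P): not NE [P2→S gives 12>10]
(B,Q): not NE [P2→S gives 12>7]
(B,R): not NE [P1→C gives 7>1; P2→S gives 12>7]
(B,S): NE
(C,P): not NE [P1→B gives 8>7; P2→Q gives 9>4]
(C,Q): not NE [P1→B gives 7>5]
(C,R): not NE [P2→Q gives 9>7]
(C,S): not NE [P1→B gives 8>1; P2→Q gives 9>0]
(D,P): not NE [P1→B gives 8>5; P2→S gives 8>2]
(D,Q): not NE [P1→B gives 7>5; P2→S gives 8>6]
(D,R): not NE [P1→C gives 7>5; P2→S gives 8>0]
(D,S): not NE [P1→B gives 8>4]

PSNE = {(B,S)}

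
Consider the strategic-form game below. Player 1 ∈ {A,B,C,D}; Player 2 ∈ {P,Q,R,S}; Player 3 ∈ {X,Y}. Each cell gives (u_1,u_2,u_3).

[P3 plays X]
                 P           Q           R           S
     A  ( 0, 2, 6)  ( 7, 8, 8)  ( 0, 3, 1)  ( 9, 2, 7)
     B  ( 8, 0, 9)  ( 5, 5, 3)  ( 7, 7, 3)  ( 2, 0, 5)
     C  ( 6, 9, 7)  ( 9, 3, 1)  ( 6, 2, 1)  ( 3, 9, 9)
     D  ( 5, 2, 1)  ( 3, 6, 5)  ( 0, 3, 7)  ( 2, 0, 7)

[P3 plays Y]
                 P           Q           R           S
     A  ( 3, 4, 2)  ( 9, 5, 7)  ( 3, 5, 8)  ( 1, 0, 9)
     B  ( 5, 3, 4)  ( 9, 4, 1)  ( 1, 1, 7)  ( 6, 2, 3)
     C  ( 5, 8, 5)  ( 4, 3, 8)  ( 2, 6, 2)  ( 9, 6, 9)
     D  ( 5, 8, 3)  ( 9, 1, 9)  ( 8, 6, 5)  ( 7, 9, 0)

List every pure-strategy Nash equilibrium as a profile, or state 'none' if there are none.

(A,P,X): not NE [P1→B gives 8>0; P2→Q gives 8>2]
(A,P,Y): not NE [P1→D gives 5>3; P2→R gives 5>4; P3→X gives 6>2]
(A,Q,X): not NE [P1→C gives 9>7]
(A,Q,Y): not NE [P3→X gives 8>7]
(A,R,X): not NE [P1→B gives 7>0; P2→Q gives 8>3; P3→Y gives 8>1]
(A,R,Y): not NE [P1→D gives 8>3]
(A,S,X): not NE [P2→Q gives 8>2; P3→Y gives 9>7]
(A,S,Y): not NE [P1→C gives 9>1; P2→R gives 5>0]
(B,P,X): not NE [P2→R gives 7>0]
(B,P,Y): not NE [P2→Q gives 4>3; P3→X gives 9>4]
(B,Q,X): not NE [P1→C gives 9>5; P2→R gives 7>5]
(B,Q,Y): not NE [P3→X gives 3>1]
(B,R,X): not NE [P3→Y gives 7>3]
(B,R,Y): not NE [P1→D gives 8>1; P2→Q gives 4>1]
(B,S,X): not NE [P1→A gives 9>2; P2→R gives 7>0]
(B,S,Y): not NE [P1→C gives 9>6; P2→Q gives 4>2; P3→X gives 5>3]
(C,P,X): not NE [P1→B gives 8>6]
(C,P,Y): not NE [P3→X gives 7>5]
(C,Q,X): not NE [P2→S gives 9>3; P3→Y gives 8>1]
(C,Q,Y): not NE [P1→D gives 9>4; P2→P gives 8>3]
(C,R,X): not NE [P1→B gives 7>6; P2→S gives 9>2; P3→Y gives 2>1]
(C,R,Y): not NE [P1→D gives 8>2; P2→P gives 8>6]
(C,S,X): not NE [P1→A gives 9>3]
(C,S,Y): not NE [P2→P gives 8>6]
(D,P,X): not NE [P1→B gives 8>5; P2→Q gives 6>2; P3→Y gives 3>1]
(D,P,Y): not NE [P2→S gives 9>8]
(D,Q,X): not NE [P1→C gives 9>3; P3→Y gives 9>5]
(D,Q,Y): not NE [P2→S gives 9>1]
(D,R,X): not NE [P1→B gives 7>0; P2→Q gives 6>3]
(D,R,Y): not NE [P2→S gives 9>6; P3→X gives 7>5]
(D,S,X): not NE [P1→A gives 9>2; P2→Q gives 6>0]
(D,S,Y): not NE [P1→C gives 9>7; P3→X gives 7>0]

PSNE: ∅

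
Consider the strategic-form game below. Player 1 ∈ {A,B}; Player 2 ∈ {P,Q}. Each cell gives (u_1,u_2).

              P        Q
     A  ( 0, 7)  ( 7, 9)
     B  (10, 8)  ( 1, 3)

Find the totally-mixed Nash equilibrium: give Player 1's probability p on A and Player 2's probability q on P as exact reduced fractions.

P1 indiff ⇒ q·0+(1-q)·7 = q·10+(1-q)·1 ⇒ q(-10) = (1-q)(-6) ⇒ q = 3/8
P2 indiff ⇒ p·7+(1-p)·8 = p·9+(1-p)·3 ⇒ p(-2) = (1-p)(-5) ⇒ p = 5/7

p=5/7, q=3/8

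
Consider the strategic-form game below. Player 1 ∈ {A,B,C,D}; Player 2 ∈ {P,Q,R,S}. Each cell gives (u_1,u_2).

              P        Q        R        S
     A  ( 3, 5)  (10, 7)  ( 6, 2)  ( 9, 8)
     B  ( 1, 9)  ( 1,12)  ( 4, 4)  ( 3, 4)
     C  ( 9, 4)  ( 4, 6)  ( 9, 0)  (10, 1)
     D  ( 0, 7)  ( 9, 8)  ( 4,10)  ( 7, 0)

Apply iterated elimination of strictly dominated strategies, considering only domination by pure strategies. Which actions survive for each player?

P1 drop B (A beats it: P:3>1 Q:10>1 R:6>4 S:9>3)
P1 drop D (A beats it: P:3>0 Q:10>9 R:6>4 S:9>7)
P2 drop P (Q beats it: A:7>5 C:6>4)
P2 drop R (Q beats it: A:7>2 C:6>0)
P1→{A,C} P2→{Q,S}

Survivors P1:{A,C} P2:{Q,S}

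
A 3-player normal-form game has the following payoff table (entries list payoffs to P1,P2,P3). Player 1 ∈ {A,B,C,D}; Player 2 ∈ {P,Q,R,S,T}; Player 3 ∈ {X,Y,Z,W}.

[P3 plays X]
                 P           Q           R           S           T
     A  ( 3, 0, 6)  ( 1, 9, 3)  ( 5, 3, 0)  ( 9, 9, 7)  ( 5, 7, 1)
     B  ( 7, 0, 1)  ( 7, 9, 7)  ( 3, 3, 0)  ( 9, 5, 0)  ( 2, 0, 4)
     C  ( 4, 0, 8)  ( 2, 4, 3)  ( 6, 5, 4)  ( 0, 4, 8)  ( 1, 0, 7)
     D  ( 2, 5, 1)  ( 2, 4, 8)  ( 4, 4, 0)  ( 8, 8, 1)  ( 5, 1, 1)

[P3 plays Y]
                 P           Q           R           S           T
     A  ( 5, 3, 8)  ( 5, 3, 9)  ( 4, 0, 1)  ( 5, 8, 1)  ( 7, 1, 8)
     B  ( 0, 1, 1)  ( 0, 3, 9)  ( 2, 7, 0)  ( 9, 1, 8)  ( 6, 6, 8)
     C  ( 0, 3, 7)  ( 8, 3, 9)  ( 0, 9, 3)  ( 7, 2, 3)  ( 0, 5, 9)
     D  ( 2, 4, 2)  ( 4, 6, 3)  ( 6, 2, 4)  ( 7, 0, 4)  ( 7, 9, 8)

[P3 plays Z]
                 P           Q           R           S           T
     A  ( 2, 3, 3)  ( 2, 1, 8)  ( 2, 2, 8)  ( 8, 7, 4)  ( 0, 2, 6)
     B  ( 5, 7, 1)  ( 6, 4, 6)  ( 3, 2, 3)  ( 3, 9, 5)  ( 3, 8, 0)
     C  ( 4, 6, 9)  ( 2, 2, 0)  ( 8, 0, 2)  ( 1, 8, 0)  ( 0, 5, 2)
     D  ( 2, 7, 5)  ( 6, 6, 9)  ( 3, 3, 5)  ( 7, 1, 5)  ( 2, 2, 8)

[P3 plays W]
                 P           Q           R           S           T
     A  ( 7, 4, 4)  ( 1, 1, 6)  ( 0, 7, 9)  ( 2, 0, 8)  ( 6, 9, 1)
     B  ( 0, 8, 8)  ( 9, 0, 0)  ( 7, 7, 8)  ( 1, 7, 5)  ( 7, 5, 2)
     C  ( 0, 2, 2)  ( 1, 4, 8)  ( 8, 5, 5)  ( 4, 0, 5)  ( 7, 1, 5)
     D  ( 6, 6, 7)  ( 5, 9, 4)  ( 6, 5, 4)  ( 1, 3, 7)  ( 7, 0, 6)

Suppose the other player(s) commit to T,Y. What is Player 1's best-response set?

u_1(A vs T,Y) = 7
u_1(B vs T,Y) = 6
u_1(C vs T,Y) = 0
u_1(D vs T,Y) = 7
max payoff 7 at {A,D}

argmax u_1 = {A,D}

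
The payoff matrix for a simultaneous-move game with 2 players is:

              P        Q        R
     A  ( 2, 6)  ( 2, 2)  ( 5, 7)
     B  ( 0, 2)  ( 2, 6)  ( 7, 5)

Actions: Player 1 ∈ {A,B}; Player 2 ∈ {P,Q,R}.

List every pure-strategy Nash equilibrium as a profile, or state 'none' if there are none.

(A,P): not NE [P2→R gives 7>6]
(A,Q): not NE [P2→R gives 7>2]
(A,R): not NE [P1→B gives 7>5]
(B,P): not NE [P1→A gives 2>0; P2→Q gives 6>2]
(B,Q): NE
(B,R): not NE [P2→Q gives 6>5]

Nash profiles: (B,Q)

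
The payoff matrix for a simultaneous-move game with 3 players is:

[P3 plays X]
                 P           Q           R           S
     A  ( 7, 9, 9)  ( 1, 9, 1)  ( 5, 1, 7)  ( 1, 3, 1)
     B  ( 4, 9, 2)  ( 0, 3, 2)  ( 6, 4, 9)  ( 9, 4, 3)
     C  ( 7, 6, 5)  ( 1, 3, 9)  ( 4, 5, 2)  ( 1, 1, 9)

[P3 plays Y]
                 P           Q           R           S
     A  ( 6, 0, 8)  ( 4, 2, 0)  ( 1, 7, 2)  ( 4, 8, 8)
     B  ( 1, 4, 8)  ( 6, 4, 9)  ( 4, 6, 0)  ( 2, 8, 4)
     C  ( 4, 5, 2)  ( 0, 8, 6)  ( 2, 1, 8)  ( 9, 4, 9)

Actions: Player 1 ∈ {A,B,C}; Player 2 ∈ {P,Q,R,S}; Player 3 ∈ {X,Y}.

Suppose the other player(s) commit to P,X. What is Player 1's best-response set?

BR_1 = {A,C}

u_1(A vs P,X) = 7
u_1(B vs P,X) = 4
u_1(C vs P,X) = 7
max payoff 7 at {A,C}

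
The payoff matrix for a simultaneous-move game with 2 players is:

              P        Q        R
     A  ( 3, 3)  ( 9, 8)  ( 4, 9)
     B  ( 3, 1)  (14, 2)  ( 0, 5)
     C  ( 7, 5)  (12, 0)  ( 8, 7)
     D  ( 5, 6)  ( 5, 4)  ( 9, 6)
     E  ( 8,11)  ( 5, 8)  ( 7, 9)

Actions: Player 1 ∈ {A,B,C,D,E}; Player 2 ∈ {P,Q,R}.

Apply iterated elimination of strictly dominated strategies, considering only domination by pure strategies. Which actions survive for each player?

Survivors P1:{C,D,E} P2:{P,R}

P1 drop A (C beats it: P:7>3 Q:12>9 R:8>4)
P2 drop Q (R beats it: B:5>2 C:7>0 D:6>4 E:9>8)
P1 drop B (C beats it: P:7>3 R:8>0)
P1→{C,D,E} P2→{P,R}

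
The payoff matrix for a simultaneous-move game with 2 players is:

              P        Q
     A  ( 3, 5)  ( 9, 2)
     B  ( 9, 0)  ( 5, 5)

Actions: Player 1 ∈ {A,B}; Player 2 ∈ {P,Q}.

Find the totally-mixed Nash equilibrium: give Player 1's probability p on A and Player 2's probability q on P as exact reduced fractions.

P1 indiff ⇒ q·3+(1-q)·9 = q·9+(1-q)·5 ⇒ q(-6) = (1-q)(-4) ⇒ q = 2/5
P2 indiff ⇒ p·5+(1-p)·0 = p·2+(1-p)·5 ⇒ p(3) = (1-p)(5) ⇒ p = 5/8

P1 mixes 5/8 on A; P2 mixes 2/5 on P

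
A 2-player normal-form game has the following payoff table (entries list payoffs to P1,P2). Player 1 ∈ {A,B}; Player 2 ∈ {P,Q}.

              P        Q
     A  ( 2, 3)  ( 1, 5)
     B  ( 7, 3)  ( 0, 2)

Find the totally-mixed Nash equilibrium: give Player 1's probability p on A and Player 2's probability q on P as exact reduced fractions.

P1 indiff ⇒ q·2+(1-q)·1 = q·7+(1-q)·0 ⇒ q(-5) = (1-q)(-1) ⇒ q = 1/6
P2 indiff ⇒ p·3+(1-p)·3 = p·5+(1-p)·2 ⇒ p(-2) = (1-p)(-1) ⇒ p = 1/3

p=1/3, q=1/6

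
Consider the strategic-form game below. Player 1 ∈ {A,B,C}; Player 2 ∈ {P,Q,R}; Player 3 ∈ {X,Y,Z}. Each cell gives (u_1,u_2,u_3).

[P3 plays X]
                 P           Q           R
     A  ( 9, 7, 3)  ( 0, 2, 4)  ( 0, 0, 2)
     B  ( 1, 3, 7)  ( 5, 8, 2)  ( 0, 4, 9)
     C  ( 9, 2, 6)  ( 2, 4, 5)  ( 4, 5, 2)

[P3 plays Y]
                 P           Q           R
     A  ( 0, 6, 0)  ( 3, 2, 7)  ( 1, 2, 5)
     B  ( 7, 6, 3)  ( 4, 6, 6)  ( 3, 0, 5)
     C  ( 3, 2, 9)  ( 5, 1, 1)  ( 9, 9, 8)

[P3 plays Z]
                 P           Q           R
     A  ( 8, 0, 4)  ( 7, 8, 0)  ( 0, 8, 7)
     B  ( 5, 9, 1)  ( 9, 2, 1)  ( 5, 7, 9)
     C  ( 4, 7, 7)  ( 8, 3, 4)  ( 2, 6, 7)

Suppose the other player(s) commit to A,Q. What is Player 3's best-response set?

u_3(X vs A,Q) = 4
u_3(Y vs A,Q) = 7
u_3(Z vs A,Q) = 0
max payoff 7 at {Y}

BR_3 = {Y}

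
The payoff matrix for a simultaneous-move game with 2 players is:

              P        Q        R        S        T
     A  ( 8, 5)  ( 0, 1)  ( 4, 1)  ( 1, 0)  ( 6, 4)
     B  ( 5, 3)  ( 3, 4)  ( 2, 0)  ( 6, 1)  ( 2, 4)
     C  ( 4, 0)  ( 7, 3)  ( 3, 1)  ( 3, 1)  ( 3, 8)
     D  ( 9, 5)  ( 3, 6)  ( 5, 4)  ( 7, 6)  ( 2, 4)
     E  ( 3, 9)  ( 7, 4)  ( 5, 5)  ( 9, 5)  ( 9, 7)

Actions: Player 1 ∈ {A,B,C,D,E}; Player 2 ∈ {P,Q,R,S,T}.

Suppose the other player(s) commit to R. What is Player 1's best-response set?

u_1(A vs R) = 4
u_1(B vs R) = 2
u_1(C vs R) = 3
u_1(D vs R) = 5
u_1(E vs R) = 5
max payoff 5 at {D,E}

argmax u_1 = {D,E}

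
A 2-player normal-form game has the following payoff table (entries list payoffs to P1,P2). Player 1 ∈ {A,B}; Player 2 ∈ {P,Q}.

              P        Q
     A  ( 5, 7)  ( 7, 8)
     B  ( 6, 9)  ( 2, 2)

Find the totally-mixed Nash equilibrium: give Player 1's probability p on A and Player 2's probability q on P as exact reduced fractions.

P1 indiff ⇒ q·5+(1-q)·7 = q·6+(1-q)·2 ⇒ q(-1) = (1-q)(-5) ⇒ q = 5/6
P2 indiff ⇒ p·7+(1-p)·9 = p·8+(1-p)·2 ⇒ p(-1) = (1-p)(-7) ⇒ p = 7/8

(p,q) = (7/8, 5/6)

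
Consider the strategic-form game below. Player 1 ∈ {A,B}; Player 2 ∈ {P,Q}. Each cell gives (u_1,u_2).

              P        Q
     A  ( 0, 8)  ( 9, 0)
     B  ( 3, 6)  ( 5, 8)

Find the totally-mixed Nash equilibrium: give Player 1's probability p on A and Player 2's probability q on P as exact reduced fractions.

P1 mixes 1/5 on A; P2 mixes 4/7 on P

P1 indiff ⇒ q·0+(1-q)·9 = q·3+(1-q)·5 ⇒ q(-3) = (1-q)(-4) ⇒ q = 4/7
P2 indiff ⇒ p·8+(1-p)·6 = p·0+(1-p)·8 ⇒ p(8) = (1-p)(2) ⇒ p = 1/5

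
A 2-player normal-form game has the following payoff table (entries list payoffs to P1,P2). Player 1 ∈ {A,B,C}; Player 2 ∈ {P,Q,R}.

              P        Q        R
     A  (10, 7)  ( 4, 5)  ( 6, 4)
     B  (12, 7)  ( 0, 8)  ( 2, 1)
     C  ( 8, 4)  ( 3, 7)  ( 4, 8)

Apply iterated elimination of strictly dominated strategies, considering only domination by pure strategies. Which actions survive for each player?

P1 drop C (A beats it: P:10>8 Q:4>3 R:6>4)
P2 drop R (P beats it: A:7>4 B:7>1)
P1→{A,B} P2→{P,Q}

Remaining: P1:{A,B} P2:{P,Q}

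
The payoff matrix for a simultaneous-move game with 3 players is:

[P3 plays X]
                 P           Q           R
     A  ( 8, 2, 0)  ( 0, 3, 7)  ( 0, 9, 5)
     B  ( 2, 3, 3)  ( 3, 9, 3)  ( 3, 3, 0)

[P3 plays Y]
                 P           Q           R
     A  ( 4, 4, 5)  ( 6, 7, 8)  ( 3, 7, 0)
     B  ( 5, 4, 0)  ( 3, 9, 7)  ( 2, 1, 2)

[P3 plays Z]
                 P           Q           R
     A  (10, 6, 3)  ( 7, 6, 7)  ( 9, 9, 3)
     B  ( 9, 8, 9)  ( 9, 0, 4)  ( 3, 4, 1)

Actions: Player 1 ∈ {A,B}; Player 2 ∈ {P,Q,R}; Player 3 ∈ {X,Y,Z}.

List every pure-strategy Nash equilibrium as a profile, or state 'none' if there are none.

NE set: (A,Q,Y)

(A,P,X): not NE [P2→R gives 9>2; P3→Y gives 5>0]
(A,P,Y): not NE [P1→B gives 5>4; P2→R gives 7>4]
(A,P,Z): not NE [P2→R gives 9>6; P3→Y gives 5>3]
(A,Q,X): not NE [P1→B gives 3>0; P2→R gives 9>3; P3→Y gives 8>7]
(A,Q,Y): NE
(A,Q,Z): not NE [P1→B gives 9>7; P2→R gives 9>6; P3→Y gives 8>7]
(A,R,X): not NE [P1→B gives 3>0]
(A,R,Y): not NE [P3→X gives 5>0]
(A,R,Z): not NE [P3→X gives 5>3]
(B,P,X): not NE [P1→A gives 8>2; P2→Q gives 9>3; P3→Z gives 9>3]
(B,P,Y): not NE [P2→Q gives 9>4; P3→Z gives 9>0]
(B,P,Z): not NE [P1→A gives 10>9]
(B,Q,X): not NE [P3→Y gives 7>3]
(B,Q,Y): not NE [P1→A gives 6>3]
(B,Q,Z): not NE [P2→P gives 8>0; P3→Y gives 7>4]
(B,R,X): not NE [P2→Q gives 9>3; P3→Y gives 2>0]
(B,R,Y): not NE [P1→A gives 3>2; P2→Q gives 9>1]
(B,R,Z): not NE [P1→A gives 9>3; P2→P gives 8>4; P3→Y gives 2>1]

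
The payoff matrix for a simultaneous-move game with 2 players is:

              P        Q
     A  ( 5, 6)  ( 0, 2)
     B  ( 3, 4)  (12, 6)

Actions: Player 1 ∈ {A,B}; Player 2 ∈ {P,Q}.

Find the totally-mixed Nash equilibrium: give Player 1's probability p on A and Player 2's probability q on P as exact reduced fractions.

P1 mixes 1/3 on A; P2 mixes 6/7 on P

P1 indiff ⇒ q·5+(1-q)·0 = q·3+(1-q)·12 ⇒ q(2) = (1-q)(12) ⇒ q = 6/7
P2 indiff ⇒ p·6+(1-p)·4 = p·2+(1-p)·6 ⇒ p(4) = (1-p)(2) ⇒ p = 1/3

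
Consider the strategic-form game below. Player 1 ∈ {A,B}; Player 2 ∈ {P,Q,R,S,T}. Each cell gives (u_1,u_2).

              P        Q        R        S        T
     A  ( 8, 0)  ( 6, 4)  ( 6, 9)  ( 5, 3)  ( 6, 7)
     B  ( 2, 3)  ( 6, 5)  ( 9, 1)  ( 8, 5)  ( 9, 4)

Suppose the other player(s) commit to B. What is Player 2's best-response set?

u_2(P vs B) = 3
u_2(Q vs B) = 5
u_2(R vs B) = 1
u_2(S vs B) = 5
u_2(T vs B) = 4
max payoff 5 at {Q,S}

P2 best: {Q,S}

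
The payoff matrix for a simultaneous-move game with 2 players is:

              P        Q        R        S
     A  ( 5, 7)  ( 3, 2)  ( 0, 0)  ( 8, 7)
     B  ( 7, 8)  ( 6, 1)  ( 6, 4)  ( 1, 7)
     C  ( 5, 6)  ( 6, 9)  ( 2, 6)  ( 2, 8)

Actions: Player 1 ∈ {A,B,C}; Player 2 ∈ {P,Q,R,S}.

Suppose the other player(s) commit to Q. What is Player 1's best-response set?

P1 best: {B,C}

u_1(A vs Q) = 3
u_1(B vs Q) = 6
u_1(C vs Q) = 6
max payoff 6 at {B,C}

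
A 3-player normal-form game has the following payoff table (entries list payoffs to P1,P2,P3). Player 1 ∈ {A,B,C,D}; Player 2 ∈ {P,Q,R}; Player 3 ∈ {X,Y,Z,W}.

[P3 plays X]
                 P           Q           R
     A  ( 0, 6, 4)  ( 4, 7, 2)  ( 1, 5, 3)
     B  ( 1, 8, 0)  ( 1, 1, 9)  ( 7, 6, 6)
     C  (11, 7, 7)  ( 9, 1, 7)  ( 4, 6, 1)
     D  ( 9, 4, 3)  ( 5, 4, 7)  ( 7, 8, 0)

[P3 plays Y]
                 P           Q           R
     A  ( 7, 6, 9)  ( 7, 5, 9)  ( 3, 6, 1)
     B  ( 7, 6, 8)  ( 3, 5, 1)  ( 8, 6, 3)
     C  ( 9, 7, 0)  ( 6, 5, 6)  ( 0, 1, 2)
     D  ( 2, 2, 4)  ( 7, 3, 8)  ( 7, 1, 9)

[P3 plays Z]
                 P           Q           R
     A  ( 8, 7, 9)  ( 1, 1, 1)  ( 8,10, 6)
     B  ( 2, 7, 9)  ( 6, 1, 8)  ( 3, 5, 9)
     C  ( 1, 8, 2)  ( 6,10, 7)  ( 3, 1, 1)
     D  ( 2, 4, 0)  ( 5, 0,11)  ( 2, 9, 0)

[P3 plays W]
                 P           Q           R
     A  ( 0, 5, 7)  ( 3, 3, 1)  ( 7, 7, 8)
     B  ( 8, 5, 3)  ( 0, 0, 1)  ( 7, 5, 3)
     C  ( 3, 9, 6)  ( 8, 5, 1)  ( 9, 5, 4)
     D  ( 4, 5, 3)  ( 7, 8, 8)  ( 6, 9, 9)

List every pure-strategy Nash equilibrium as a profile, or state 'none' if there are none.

PSNE = {(C,P,X), (C,Q,Z)}

(A,P,X): not NE [P1→C gives 11>0; P2→Q gives 7>6; P3→Z gives 9>4]
(A,P,Y): not NE [P1→C gives 9>7]
(A,P,Z): not NE [P2→R gives 10>7]
(A,P,W): not NE [P1→B gives 8>0; P2→R gives 7>5; P3→Z gives 9>7]
(A,Q,X): not NE [P1→C gives 9>4; P3→Y gives 9>2]
(A,Q,Y): not NE [P2→R gives 6>5]
(A,Q,Z): not NE [P1→C gives 6>1; P2→R gives 10>1; P3→Y gives 9>1]
(A,Q,W): not NE [P1→C gives 8>3; P2→R gives 7>3; P3→Y gives 9>1]
(A,R,X): not NE [P1→D gives 7>1; P2→Q gives 7>5; P3→W gives 8>3]
(A,R,Y): not NE [P1→B gives 8>3; P3→W gives 8>1]
(A,R,Z): not NE [P3→W gives 8>6]
(A,R,W): not NE [P1→C gives 9>7]
(B,P,X): not NE [P1→C gives 11>1; P3→Z gives 9>0]
(B,P,Y): not NE [P1→C gives 9>7; P3→Z gives 9>8]
(B,P,Z): not NE [P1→A gives 8>2]
(B,P,W): not NE [P3→Z gives 9>3]
(B,Q,X): not NE [P1→C gives 9>1; P2→P gives 8>1]
(B,Q,Y): not NE [P1→D gives 7>3; P2→R gives 6>5; P3→X gives 9>1]
(B,Q,Z): not NE [P2→P gives 7>1; P3→X gives 9>8]
(B,Q,W): not NE [P1→C gives 8>0; P2→R gives 5>0; P3→X gives 9>1]
(B,R,X): not NE [P2→P gives 8>6; P3→Z gives 9>6]
(B,R,Y): not NE [P3→Z gives 9>3]
(B,R,Z): not NE [P1→A gives 8>3; P2→P gives 7>5]
(B,R,W): not NE [P1→C gives 9>7; P3→Z gives 9>3]
(C,P,X): NE
(C,P,Y): not NE [P3→X gives 7>0]
(C,P,Z): not NE [P1→A gives 8>1; P2→Q gives 10>8; P3→X gives 7>2]
(C,P,W): not NE [P1→B gives 8>3; P3→X gives 7>6]
(C,Q,X): not NE [P2→P gives 7>1]
(C,Q,Y): not NE [P1→D gives 7>6; P2→P gives 7>5; P3→Z gives 7>6]
(C,Q,Z): NE
(C,Q,W): not NE [P2→P gives 9>5; P3→Z gives 7>1]
(C,R,X): not NE [P1→D gives 7>4; P2→P gives 7>6; P3→W gives 4>1]
(C,R,Y): not NE [P1→B gives 8>0; P2→P gives 7>1; P3→W gives 4>2]
(C,R,Z): not NE [P1→A gives 8>3; P2→Q gives 10>1; P3→W gives 4>1]
(C,R,W): not NE [P2→P gives 9>5]
(D,P,X): not NE [P1→C gives 11>9; P2→R gives 8>4; P3→Y gives 4>3]
(D,P,Y): not NE [P1→C gives 9>2; P2→Q gives 3>2]
(D,P,Z): not NE [P1→A gives 8>2; P2→R gives 9>4; P3→Y gives 4>0]
(D,P,W): not NE [P1→B gives 8>4; P2→R gives 9>5; P3→Y gives 4>3]
(D,Q,X): not NE [P1→C gives 9>5; P2→R gives 8>4; P3→Z gives 11>7]
(D,Q,Y): not NE [P3→Z gives 11>8]
(D,Q,Z): not NE [P1→C gives 6>5; P2→R gives 9>0]
(D,Q,W): not NE [P1→C gives 8>7; P2→R gives 9>8; P3→Z gives 11>8]
(D,R,X): not NE [P3→W gives 9>0]
(D,R,Y): not NE [P1→B gives 8>7; P2→Q gives 3>1]
(D,R,Z): not NE [P1→A gives 8>2; P3→W gives 9>0]
(D,R,W): not NE [P1→C gives 9>6]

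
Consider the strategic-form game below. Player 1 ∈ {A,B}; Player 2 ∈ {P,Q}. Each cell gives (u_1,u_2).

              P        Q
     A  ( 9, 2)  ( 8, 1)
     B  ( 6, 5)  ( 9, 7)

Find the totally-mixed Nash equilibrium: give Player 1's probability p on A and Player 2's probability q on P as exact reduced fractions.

P1 indiff ⇒ q·9+(1-q)·8 = q·6+(1-q)·9 ⇒ q(3) = (1-q)(1) ⇒ q = 1/4
P2 indiff ⇒ p·2+(1-p)·5 = p·1+(1-p)·7 ⇒ p(1) = (1-p)(2) ⇒ p = 2/3

(p,q) = (2/3, 1/4)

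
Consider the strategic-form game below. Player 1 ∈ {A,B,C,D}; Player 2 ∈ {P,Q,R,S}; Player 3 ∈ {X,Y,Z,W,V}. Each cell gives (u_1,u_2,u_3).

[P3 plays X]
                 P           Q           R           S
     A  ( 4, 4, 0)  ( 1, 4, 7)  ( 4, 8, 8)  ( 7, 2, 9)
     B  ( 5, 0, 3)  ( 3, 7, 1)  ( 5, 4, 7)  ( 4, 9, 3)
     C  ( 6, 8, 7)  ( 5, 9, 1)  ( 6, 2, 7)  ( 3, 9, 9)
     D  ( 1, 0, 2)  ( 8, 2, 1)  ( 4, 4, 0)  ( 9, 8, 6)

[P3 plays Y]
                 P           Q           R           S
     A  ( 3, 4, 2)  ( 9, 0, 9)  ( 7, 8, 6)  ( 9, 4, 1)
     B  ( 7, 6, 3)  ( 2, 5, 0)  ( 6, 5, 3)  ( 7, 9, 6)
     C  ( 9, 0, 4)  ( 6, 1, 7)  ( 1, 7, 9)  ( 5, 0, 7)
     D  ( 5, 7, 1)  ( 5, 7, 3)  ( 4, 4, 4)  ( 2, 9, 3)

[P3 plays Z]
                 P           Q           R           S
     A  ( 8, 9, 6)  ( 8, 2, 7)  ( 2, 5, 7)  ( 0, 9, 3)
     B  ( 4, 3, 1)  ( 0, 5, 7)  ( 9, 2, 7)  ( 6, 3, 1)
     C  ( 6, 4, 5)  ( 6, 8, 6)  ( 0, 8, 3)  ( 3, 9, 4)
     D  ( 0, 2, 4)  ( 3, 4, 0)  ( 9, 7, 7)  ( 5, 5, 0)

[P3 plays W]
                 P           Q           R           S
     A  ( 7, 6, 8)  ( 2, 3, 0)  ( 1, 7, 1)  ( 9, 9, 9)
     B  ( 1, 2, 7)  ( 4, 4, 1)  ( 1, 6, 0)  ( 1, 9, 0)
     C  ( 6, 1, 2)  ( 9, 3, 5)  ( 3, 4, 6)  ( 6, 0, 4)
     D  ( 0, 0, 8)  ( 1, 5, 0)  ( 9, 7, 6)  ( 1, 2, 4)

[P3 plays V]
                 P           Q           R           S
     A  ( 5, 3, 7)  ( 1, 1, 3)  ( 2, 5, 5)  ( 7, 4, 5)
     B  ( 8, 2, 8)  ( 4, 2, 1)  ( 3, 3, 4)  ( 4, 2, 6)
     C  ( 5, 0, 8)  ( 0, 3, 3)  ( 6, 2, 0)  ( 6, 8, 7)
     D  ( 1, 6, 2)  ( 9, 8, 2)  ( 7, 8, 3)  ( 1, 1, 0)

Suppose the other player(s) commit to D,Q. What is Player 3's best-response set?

P3 best: {Y}

u_3(X vs D,Q) = 1
u_3(Y vs D,Q) = 3
u_3(Z vs D,Q) = 0
u_3(W vs D,Q) = 0
u_3(V vs D,Q) = 2
max payoff 3 at {Y}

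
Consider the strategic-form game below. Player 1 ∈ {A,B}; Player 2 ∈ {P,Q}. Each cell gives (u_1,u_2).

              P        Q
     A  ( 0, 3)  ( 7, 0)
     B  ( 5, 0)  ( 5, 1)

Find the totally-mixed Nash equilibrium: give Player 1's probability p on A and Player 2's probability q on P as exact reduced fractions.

P1 mixes 1/4 on A; P2 mixes 2/7 on P

P1 indiff ⇒ q·0+(1-q)·7 = q·5+(1-q)·5 ⇒ q(-5) = (1-q)(-2) ⇒ q = 2/7
P2 indiff ⇒ p·3+(1-p)·0 = p·0+(1-p)·1 ⇒ p(3) = (1-p)(1) ⇒ p = 1/4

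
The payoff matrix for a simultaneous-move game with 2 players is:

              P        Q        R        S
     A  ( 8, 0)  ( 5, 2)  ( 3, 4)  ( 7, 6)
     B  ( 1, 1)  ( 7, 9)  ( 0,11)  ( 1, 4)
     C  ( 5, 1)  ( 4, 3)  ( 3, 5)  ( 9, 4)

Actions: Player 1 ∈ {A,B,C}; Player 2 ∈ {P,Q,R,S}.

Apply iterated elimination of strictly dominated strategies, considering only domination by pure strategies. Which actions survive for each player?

P2 drop P (Q beats it: A:2>0 B:9>1 C:3>1)
P2 drop Q (R beats it: A:4>2 B:11>9 C:5>3)
P1 drop B (A beats it: R:3>0 S:7>1)
P1→{A,C} P2→{R,S}

Survivors P1:{A,C} P2:{R,S}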